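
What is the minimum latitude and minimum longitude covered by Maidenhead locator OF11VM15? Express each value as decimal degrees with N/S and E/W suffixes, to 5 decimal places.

Field O=14, F=5: +14·20° lon, +5·10° lat → SW at lon 100°, lat -40°.
Square 1, 1: +1·2° lon, +1·1° lat → SW at lon 102°, lat -39°.
Subsquare v=21, m=12: +21·0.0833333° lon, +12·0.0416667° lat → SW at lon 103.75°, lat -38.5°.
Extended square 1, 5: +1·0.00833333° lon, +5·0.00416667° lat → SW at lon 103.758°, lat -38.4792°.
latitude 38.47917° S, longitude 103.75833° E.

38.47917° S, 103.75833° E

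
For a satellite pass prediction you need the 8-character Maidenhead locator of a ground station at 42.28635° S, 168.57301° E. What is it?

RE47gr81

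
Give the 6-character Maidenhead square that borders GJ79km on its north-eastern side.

GJ79ln

Longitude subsquare k = 10; +1 → 11 = l.
Latitude subsquare m = 12; +1 → 13 = n.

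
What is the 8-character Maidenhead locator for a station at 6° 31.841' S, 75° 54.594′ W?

FI23bl02

Shift to the Maidenhead origin (180°W, 90°S): lon 104.09010, lat 83.46932.
Field (20°×10°, letters A–R): lon ⌊104.09010/20⌋ = 5 → F; lat ⌊83.46932/10⌋ = 8 → I.
Square (2°×1°, digits 0–9): lon ⌊4.09010/2⌋ = 2; lat ⌊3.46932/1⌋ = 3.
Subsquare (5′×2.5′, letters a–x): lon ⌊0.09010/0.0833333⌋ = 1 → b; lat ⌊0.46932/0.0416667⌋ = 11 → l.
Extended square (30″×15″, digits 0–9): lon ⌊0.00677/0.00833333⌋ = 0; lat ⌊0.01098/0.00416667⌋ = 2.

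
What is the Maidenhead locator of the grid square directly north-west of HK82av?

Longitude subsquare a = 0; −1 → -1, wraps to 23 = x, carry into square.
Longitude square 8; −1 → 7.
Latitude subsquare v = 21; +1 → 22 = w.

HK72xw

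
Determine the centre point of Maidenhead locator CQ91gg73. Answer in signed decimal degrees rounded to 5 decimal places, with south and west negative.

Field C=2, Q=16: +2·20° lon, +16·10° lat → SW at lon -140°, lat 70°.
Square 9, 1: +9·2° lon, +1·1° lat → SW at lon -122°, lat 71°.
Subsquare g=6, g=6: +6·0.0833333° lon, +6·0.0416667° lat → SW at lon -121.5°, lat 71.25°.
Extended square 7, 3: +7·0.00833333° lon, +3·0.00416667° lat → SW at lon -121.442°, lat 71.2625°.
Cell spans 0.00833333° lon × 0.00416667° lat. Centre is SW corner plus half of each.
latitude 71.26458, longitude -121.43750.

71.26458, -121.43750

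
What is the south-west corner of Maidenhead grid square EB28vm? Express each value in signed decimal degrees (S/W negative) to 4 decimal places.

Field E=4, B=1: +4·20° lon, +1·10° lat → SW at lon -100°, lat -80°.
Square 2, 8: +2·2° lon, +8·1° lat → SW at lon -96°, lat -72°.
Subsquare v=21, m=12: +21·0.0833333° lon, +12·0.0416667° lat → SW at lon -94.25°, lat -71.5°.
latitude -71.5000, longitude -94.2500.

-71.5000, -94.2500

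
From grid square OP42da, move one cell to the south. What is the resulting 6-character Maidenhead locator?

OP41dx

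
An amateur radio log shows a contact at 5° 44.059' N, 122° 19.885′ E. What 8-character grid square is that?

PJ15dr96

Add 180° to longitude and 90° to latitude: 302.33142, 95.73432.
Field: lon ⌊302.33142/20⌋ = 15 → P; lat ⌊95.73432/10⌋ = 9 → J.
Square: lon ⌊2.33142/2⌋ = 1; lat ⌊5.73432/1⌋ = 5.
Subsquare: lon ⌊0.33142/0.0833333⌋ = 3 → d; lat ⌊0.73432/0.0416667⌋ = 17 → r.
Extended square: lon ⌊0.08142/0.00833333⌋ = 9; lat ⌊0.02598/0.00416667⌋ = 6.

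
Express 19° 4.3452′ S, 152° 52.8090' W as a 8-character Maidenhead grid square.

BH30nw42

Add 180° to longitude and 90° to latitude: 27.11985, 70.92758.
Field: lon ⌊27.11985/20⌋ = 1 → B; lat ⌊70.92758/10⌋ = 7 → H.
Square: lon ⌊7.11985/2⌋ = 3; lat ⌊0.92758/1⌋ = 0.
Subsquare: lon ⌊1.11985/0.0833333⌋ = 13 → n; lat ⌊0.92758/0.0416667⌋ = 22 → w.
Extended square: lon ⌊0.03652/0.00833333⌋ = 4; lat ⌊0.01091/0.00416667⌋ = 2.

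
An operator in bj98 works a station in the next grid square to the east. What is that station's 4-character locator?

CJ08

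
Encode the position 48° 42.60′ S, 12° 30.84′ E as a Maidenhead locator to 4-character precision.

Offset from 180°W / 90°S: lon 192.51°, lat 41.29°.
Field (20°×10°, letters A–R): 192.51/20 → 9 → J, 41.29/10 → 4 → E; chars JE.
Square (2°×1°, digits 0–9): 12.51/2 → 6, 1.29/1 → 1; chars 61.

JE61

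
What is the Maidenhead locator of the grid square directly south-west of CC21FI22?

CC21fi11

Longitude extended square 2; −1 → 1.
Latitude extended square 2; −1 → 1.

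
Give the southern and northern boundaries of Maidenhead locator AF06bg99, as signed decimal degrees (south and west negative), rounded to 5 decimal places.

Field A=0, F=5: +0·20° lon, +5·10° lat → SW at lon -180°, lat -40°.
Square 0, 6: +0·2° lon, +6·1° lat → SW at lon -180°, lat -34°.
Subsquare b=1, g=6: +1·0.0833333° lon, +6·0.0416667° lat → SW at lon -179.917°, lat -33.75°.
Extended square 9, 9: +9·0.00833333° lon, +9·0.00416667° lat → SW at lon -179.842°, lat -33.7125°.
Cell spans 0.00833333° lon × 0.00416667° lat.
south -33.71250, north -33.70833.

-33.71250, -33.70833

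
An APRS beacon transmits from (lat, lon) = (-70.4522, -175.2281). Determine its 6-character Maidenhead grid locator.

Add 180° to longitude and 90° to latitude: 4.7719, 19.5478.
Field: 4.7719/20 → 0 → A, 19.5478/10 → 1 → B; chars AB.
Square: 4.7719/2 → 2, 9.5478/1 → 9; chars 29.
Subsquare: 0.7719/0.0833333 → 9 → j, 0.5478/0.0416667 → 13 → n; chars jn.

AB29jn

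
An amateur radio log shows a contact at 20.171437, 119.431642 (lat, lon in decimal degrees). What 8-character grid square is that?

Offset from 180°W / 90°S: lon 299.43164°, lat 110.17144°.
Field: 299.43164/20 → 14 → O, 110.17144/10 → 11 → L; chars OL.
Square: 19.43164/2 → 9, 0.17144/1 → 0; chars 90.
Subsquare: 1.43164/0.0833333 → 17 → r, 0.17144/0.0416667 → 4 → e; chars re.
Extended square: 0.01498/0.00833333 → 1, 0.00477/0.00416667 → 1; chars 11.

OL90re11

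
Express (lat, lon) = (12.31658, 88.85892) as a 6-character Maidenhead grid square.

NK42kh

Shift to the Maidenhead origin (180°W, 90°S): lon 268.8589, lat 102.3166.
Field: lon ⌊268.8589/20⌋ = 13 → N; lat ⌊102.3166/10⌋ = 10 → K.
Square: lon ⌊8.8589/2⌋ = 4; lat ⌊2.3166/1⌋ = 2.
Subsquare: lon ⌊0.8589/0.0833333⌋ = 10 → k; lat ⌊0.3166/0.0416667⌋ = 7 → h.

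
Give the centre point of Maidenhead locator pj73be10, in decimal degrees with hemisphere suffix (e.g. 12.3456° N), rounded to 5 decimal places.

3.16875° N, 134.09583° E

Field P=15, J=9: +15·20° lon, +9·10° lat → SW at lon 120°, lat 0°.
Square 7, 3: +7·2° lon, +3·1° lat → SW at lon 134°, lat 3°.
Subsquare b=1, e=4: +1·0.0833333° lon, +4·0.0416667° lat → SW at lon 134.083°, lat 3.16667°.
Extended square 1, 0: +1·0.00833333° lon, +0·0.00416667° lat → SW at lon 134.092°, lat 3.16667°.
Cell spans 0.00833333° lon × 0.00416667° lat. Centre is SW corner plus half of each.
latitude 3.16875° N, longitude 134.09583° E.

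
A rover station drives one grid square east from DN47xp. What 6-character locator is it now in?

DN57ap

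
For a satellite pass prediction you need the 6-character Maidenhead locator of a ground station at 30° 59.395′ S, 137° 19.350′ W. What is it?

CF19ia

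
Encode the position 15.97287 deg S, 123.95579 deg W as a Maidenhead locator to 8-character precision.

Shift to the Maidenhead origin (180°W, 90°S): lon 56.04421, lat 74.02713.
Field: 56.04421/20 → 2 → C, 74.02713/10 → 7 → H; chars CH.
Square: 16.04421/2 → 8, 4.02713/1 → 4; chars 84.
Subsquare: 0.04421/0.0833333 → 0 → a, 0.02713/0.0416667 → 0 → a; chars aa.
Extended square: 0.04421/0.00833333 → 5, 0.02713/0.00416667 → 6; chars 56.

CH84aa56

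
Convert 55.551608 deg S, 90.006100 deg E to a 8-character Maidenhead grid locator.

ND54ak07

Add 180° to longitude and 90° to latitude: 270.00610, 34.44839.
Field (20°×10°, letters A–R): 270.00610/20 → 13 → N, 34.44839/10 → 3 → D; chars ND.
Square (2°×1°, digits 0–9): 10.00610/2 → 5, 4.44839/1 → 4; chars 54.
Subsquare (5′×2.5′, letters a–x): 0.00610/0.0833333 → 0 → a, 0.44839/0.0416667 → 10 → k; chars ak.
Extended square (30″×15″, digits 0–9): 0.00610/0.00833333 → 0, 0.03173/0.00416667 → 7; chars 07.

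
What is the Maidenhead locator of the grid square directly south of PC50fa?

PB59fx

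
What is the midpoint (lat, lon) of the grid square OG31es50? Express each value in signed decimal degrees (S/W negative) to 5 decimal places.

-28.24792, 106.37917

Field O=14, G=6: +14·20° lon, +6·10° lat → SW at lon 100°, lat -30°.
Square 3, 1: +3·2° lon, +1·1° lat → SW at lon 106°, lat -29°.
Subsquare e=4, s=18: +4·0.0833333° lon, +18·0.0416667° lat → SW at lon 106.333°, lat -28.25°.
Extended square 5, 0: +5·0.00833333° lon, +0·0.00416667° lat → SW at lon 106.375°, lat -28.25°.
Cell spans 0.00833333° lon × 0.00416667° lat. Centre is SW corner plus half of each.
latitude -28.24792, longitude 106.37917.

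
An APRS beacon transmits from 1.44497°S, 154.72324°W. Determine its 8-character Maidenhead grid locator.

Add 180° to longitude and 90° to latitude: 25.27676, 88.55503.
Field (20°×10°, letters A–R): lon ⌊25.27676/20⌋ = 1 → B; lat ⌊88.55503/10⌋ = 8 → I.
Square (2°×1°, digits 0–9): lon ⌊5.27676/2⌋ = 2; lat ⌊8.55503/1⌋ = 8.
Subsquare (5′×2.5′, letters a–x): lon ⌊1.27676/0.0833333⌋ = 15 → p; lat ⌊0.55503/0.0416667⌋ = 13 → n.
Extended square (30″×15″, digits 0–9): lon ⌊0.02676/0.00833333⌋ = 3; lat ⌊0.01336/0.00416667⌋ = 3.

BI28pn33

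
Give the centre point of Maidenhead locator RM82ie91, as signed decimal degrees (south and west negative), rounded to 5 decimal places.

Field R=17, M=12: +17·20° lon, +12·10° lat → SW at lon 160°, lat 30°.
Square 8, 2: +8·2° lon, +2·1° lat → SW at lon 176°, lat 32°.
Subsquare i=8, e=4: +8·0.0833333° lon, +4·0.0416667° lat → SW at lon 176.667°, lat 32.1667°.
Extended square 9, 1: +9·0.00833333° lon, +1·0.00416667° lat → SW at lon 176.742°, lat 32.1708°.
Cell spans 0.00833333° lon × 0.00416667° lat. Centre is SW corner plus half of each.
latitude 32.17292, longitude 176.74583.

32.17292, 176.74583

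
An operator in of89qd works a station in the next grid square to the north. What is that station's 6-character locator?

Latitude subsquare d = 3; +1 → 4 = e.
The longitude characters are unchanged.

OF89qe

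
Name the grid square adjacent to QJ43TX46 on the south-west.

QJ43tx35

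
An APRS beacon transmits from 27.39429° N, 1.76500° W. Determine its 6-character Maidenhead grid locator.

IL97cj

Add 180° to longitude and 90° to latitude: 178.2350, 117.3943.
Field: 178.2350/20 → 8 → I, 117.3943/10 → 11 → L; chars IL.
Square: 18.2350/2 → 9, 7.3943/1 → 7; chars 97.
Subsquare: 0.2350/0.0833333 → 2 → c, 0.3943/0.0416667 → 9 → j; chars cj.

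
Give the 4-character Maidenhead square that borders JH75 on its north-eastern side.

JH86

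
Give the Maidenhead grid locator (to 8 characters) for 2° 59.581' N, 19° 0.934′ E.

Add 180° to longitude and 90° to latitude: 199.01557, 92.99302.
Field: 199.01557/20 → 9 → J, 92.99302/10 → 9 → J; chars JJ.
Square: 19.01557/2 → 9, 2.99302/1 → 2; chars 92.
Subsquare: 1.01557/0.0833333 → 12 → m, 0.99302/0.0416667 → 23 → x; chars mx.
Extended square: 0.01557/0.00833333 → 1, 0.03468/0.00416667 → 8; chars 18.

JJ92mx18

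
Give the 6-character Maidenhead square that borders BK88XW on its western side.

BK88ww

Longitude subsquare x = 23; −1 → 22 = w.
The latitude characters are unchanged.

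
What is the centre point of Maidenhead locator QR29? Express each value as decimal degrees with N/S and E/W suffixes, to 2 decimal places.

89.50° N, 145.00° E

Field Q=16, R=17: +16·20° lon, +17·10° lat → SW at lon 140°, lat 80°.
Square 2, 9: +2·2° lon, +9·1° lat → SW at lon 144°, lat 89°.
Cell spans 2° lon × 1° lat. Centre is SW corner plus half of each.
latitude 89.50° N, longitude 145.00° E.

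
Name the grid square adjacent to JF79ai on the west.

JF69xi

Longitude subsquare a = 0; −1 → -1, wraps to 23 = x, carry into square.
Longitude square 7; −1 → 6.
The latitude characters are unchanged.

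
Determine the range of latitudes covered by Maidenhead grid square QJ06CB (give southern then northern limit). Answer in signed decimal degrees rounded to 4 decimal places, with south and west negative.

6.0417, 6.0833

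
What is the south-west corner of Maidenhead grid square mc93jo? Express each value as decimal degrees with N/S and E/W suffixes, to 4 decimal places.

66.4167° S, 78.7500° E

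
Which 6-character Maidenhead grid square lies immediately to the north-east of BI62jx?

Longitude subsquare j = 9; +1 → 10 = k.
Latitude subsquare x = 23; +1 → 24, wraps to 0 = a, carry into square.
Latitude square 2; +1 → 3.

BI63ka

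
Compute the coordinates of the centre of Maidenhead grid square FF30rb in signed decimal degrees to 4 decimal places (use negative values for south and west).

-39.9375, -72.5417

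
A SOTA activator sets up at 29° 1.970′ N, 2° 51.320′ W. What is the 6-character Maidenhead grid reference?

IL89na

Offset from 180°W / 90°S: lon 177.1447°, lat 119.0328°.
Field: lon ⌊177.1447/20⌋ = 8 → I; lat ⌊119.0328/10⌋ = 11 → L.
Square: lon ⌊17.1447/2⌋ = 8; lat ⌊9.0328/1⌋ = 9.
Subsquare: lon ⌊1.1447/0.0833333⌋ = 13 → n; lat ⌊0.0328/0.0416667⌋ = 0 → a.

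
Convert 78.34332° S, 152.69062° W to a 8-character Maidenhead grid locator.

Offset from 180°W / 90°S: lon 27.30938°, lat 11.65668°.
Field: lon ⌊27.30938/20⌋ = 1 → B; lat ⌊11.65668/10⌋ = 1 → B.
Square: lon ⌊7.30938/2⌋ = 3; lat ⌊1.65668/1⌋ = 1.
Subsquare: lon ⌊1.30938/0.0833333⌋ = 15 → p; lat ⌊0.65668/0.0416667⌋ = 15 → p.
Extended square: lon ⌊0.05938/0.00833333⌋ = 7; lat ⌊0.03168/0.00416667⌋ = 7.

BB31pp77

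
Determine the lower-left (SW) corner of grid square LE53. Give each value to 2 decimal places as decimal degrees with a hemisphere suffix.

47.00° S, 50.00° E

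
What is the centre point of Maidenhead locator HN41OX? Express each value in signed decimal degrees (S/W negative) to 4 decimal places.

41.9792, -30.7917

Field H=7, N=13: +7·20° lon, +13·10° lat → SW at lon -40°, lat 40°.
Square 4, 1: +4·2° lon, +1·1° lat → SW at lon -32°, lat 41°.
Subsquare o=14, x=23: +14·0.0833333° lon, +23·0.0416667° lat → SW at lon -30.8333°, lat 41.9583°.
Cell spans 0.0833333° lon × 0.0416667° lat. Centre is SW corner plus half of each.
latitude 41.9792, longitude -30.7917.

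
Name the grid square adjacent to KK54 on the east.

KK64

Longitude square 5; +1 → 6.
The latitude characters are unchanged.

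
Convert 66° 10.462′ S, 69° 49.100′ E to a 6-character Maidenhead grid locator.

Shift to the Maidenhead origin (180°W, 90°S): lon 249.8183, lat 23.8256.
Field: lon ⌊249.8183/20⌋ = 12 → M; lat ⌊23.8256/10⌋ = 2 → C.
Square: lon ⌊9.8183/2⌋ = 4; lat ⌊3.8256/1⌋ = 3.
Subsquare: lon ⌊1.8183/0.0833333⌋ = 21 → v; lat ⌊0.8256/0.0416667⌋ = 19 → t.

MC43vt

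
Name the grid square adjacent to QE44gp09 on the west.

QE44fp99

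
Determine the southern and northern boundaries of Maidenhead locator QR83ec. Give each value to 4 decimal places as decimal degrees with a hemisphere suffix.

Field Q=16, R=17: +16·20° lon, +17·10° lat → SW at lon 140°, lat 80°.
Square 8, 3: +8·2° lon, +3·1° lat → SW at lon 156°, lat 83°.
Subsquare e=4, c=2: +4·0.0833333° lon, +2·0.0416667° lat → SW at lon 156.333°, lat 83.0833°.
Cell spans 0.0833333° lon × 0.0416667° lat.
south 83.0833° N, north 83.1250° N.

83.0833° N, 83.1250° N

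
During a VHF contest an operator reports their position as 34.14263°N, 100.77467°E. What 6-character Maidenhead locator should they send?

OM04jd

Shift to the Maidenhead origin (180°W, 90°S): lon 280.7747, lat 124.1426.
Field: lon ⌊280.7747/20⌋ = 14 → O; lat ⌊124.1426/10⌋ = 12 → M.
Square: lon ⌊0.7747/2⌋ = 0; lat ⌊4.1426/1⌋ = 4.
Subsquare: lon ⌊0.7747/0.0833333⌋ = 9 → j; lat ⌊0.1426/0.0416667⌋ = 3 → d.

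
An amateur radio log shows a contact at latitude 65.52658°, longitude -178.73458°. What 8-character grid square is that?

Add 180° to longitude and 90° to latitude: 1.26542, 155.52658.
Field: lon ⌊1.26542/20⌋ = 0 → A; lat ⌊155.52658/10⌋ = 15 → P.
Square: lon ⌊1.26542/2⌋ = 0; lat ⌊5.52658/1⌋ = 5.
Subsquare: lon ⌊1.26542/0.0833333⌋ = 15 → p; lat ⌊0.52658/0.0416667⌋ = 12 → m.
Extended square: lon ⌊0.01542/0.00833333⌋ = 1; lat ⌊0.02658/0.00416667⌋ = 6.

AP05pm16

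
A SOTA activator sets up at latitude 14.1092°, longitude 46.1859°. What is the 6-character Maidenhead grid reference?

LK34cc

Shift to the Maidenhead origin (180°W, 90°S): lon 226.1859, lat 104.1092.
Field: lon ⌊226.1859/20⌋ = 11 → L; lat ⌊104.1092/10⌋ = 10 → K.
Square: lon ⌊6.1859/2⌋ = 3; lat ⌊4.1092/1⌋ = 4.
Subsquare: lon ⌊0.1859/0.0833333⌋ = 2 → c; lat ⌊0.1092/0.0416667⌋ = 2 → c.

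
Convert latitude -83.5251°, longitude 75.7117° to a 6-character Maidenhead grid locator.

Add 180° to longitude and 90° to latitude: 255.7117, 6.4749.
Field: 255.7117/20 → 12 → M, 6.4749/10 → 0 → A; chars MA.
Square: 15.7117/2 → 7, 6.4749/1 → 6; chars 76.
Subsquare: 1.7117/0.0833333 → 20 → u, 0.4749/0.0416667 → 11 → l; chars ul.

MA76ul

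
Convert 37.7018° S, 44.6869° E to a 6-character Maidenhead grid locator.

LF22ih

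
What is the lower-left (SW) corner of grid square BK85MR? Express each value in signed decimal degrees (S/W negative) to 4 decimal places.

15.7083, -143.0000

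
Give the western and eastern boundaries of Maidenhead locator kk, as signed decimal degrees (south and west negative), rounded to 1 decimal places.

Field K=10, K=10: +10·20° lon, +10·10° lat → SW at lon 20°, lat 10°.
Cell spans 20° lon × 10° lat.
west 20.0, east 40.0.

20.0, 40.0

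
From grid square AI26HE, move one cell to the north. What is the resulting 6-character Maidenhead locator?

AI26hf

Latitude subsquare e = 4; +1 → 5 = f.
The longitude characters are unchanged.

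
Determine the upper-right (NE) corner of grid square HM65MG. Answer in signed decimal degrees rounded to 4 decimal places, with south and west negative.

Field H=7, M=12: +7·20° lon, +12·10° lat → SW at lon -40°, lat 30°.
Square 6, 5: +6·2° lon, +5·1° lat → SW at lon -28°, lat 35°.
Subsquare m=12, g=6: +12·0.0833333° lon, +6·0.0416667° lat → SW at lon -27°, lat 35.25°.
Cell spans 0.0833333° lon × 0.0416667° lat. NE corner is SW corner plus one full cell.
latitude 35.2917, longitude -26.9167.

35.2917, -26.9167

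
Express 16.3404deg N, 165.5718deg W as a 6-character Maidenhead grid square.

AK76fi

Offset from 180°W / 90°S: lon 14.4282°, lat 106.3404°.
Field: 14.4282/20 → 0 → A, 106.3404/10 → 10 → K; chars AK.
Square: 14.4282/2 → 7, 6.3404/1 → 6; chars 76.
Subsquare: 0.4282/0.0833333 → 5 → f, 0.3404/0.0416667 → 8 → i; chars fi.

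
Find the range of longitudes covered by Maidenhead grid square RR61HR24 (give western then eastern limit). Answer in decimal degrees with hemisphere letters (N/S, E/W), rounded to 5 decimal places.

Field R=17, R=17: +17·20° lon, +17·10° lat → SW at lon 160°, lat 80°.
Square 6, 1: +6·2° lon, +1·1° lat → SW at lon 172°, lat 81°.
Subsquare h=7, r=17: +7·0.0833333° lon, +17·0.0416667° lat → SW at lon 172.583°, lat 81.7083°.
Extended square 2, 4: +2·0.00833333° lon, +4·0.00416667° lat → SW at lon 172.6°, lat 81.725°.
Cell spans 0.00833333° lon × 0.00416667° lat.
west 172.60000° E, east 172.60833° E.

172.60000° E, 172.60833° E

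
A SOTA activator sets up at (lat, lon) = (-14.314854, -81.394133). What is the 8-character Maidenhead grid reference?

Add 180° to longitude and 90° to latitude: 98.60587, 75.68515.
Field: 98.60587/20 → 4 → E, 75.68515/10 → 7 → H; chars EH.
Square: 18.60587/2 → 9, 5.68515/1 → 5; chars 95.
Subsquare: 0.60587/0.0833333 → 7 → h, 0.68515/0.0416667 → 16 → q; chars hq.
Extended square: 0.02253/0.00833333 → 2, 0.01848/0.00416667 → 4; chars 24.

EH95hq24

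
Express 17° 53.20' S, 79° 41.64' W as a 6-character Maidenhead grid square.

FH02dc

Offset from 180°W / 90°S: lon 100.3060°, lat 72.1133°.
Field: lon ⌊100.3060/20⌋ = 5 → F; lat ⌊72.1133/10⌋ = 7 → H.
Square: lon ⌊0.3060/2⌋ = 0; lat ⌊2.1133/1⌋ = 2.
Subsquare: lon ⌊0.3060/0.0833333⌋ = 3 → d; lat ⌊0.1133/0.0416667⌋ = 2 → c.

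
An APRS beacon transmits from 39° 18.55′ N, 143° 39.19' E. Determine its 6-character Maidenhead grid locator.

Add 180° to longitude and 90° to latitude: 323.6532, 129.3092.
Field: 323.6532/20 → 16 → Q, 129.3092/10 → 12 → M; chars QM.
Square: 3.6532/2 → 1, 9.3092/1 → 9; chars 19.
Subsquare: 1.6532/0.0833333 → 19 → t, 0.3092/0.0416667 → 7 → h; chars th.

QM19th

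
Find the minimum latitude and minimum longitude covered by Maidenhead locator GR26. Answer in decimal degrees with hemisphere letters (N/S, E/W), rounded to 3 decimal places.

Field G=6, R=17: +6·20° lon, +17·10° lat → SW at lon -60°, lat 80°.
Square 2, 6: +2·2° lon, +6·1° lat → SW at lon -56°, lat 86°.
latitude 86.000° N, longitude 56.000° W.

86.000° N, 56.000° W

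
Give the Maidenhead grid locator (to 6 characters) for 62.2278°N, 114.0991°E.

OP72bf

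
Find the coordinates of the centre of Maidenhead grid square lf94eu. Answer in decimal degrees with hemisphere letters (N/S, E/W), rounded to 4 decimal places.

Field L=11, F=5: +11·20° lon, +5·10° lat → SW at lon 40°, lat -40°.
Square 9, 4: +9·2° lon, +4·1° lat → SW at lon 58°, lat -36°.
Subsquare e=4, u=20: +4·0.0833333° lon, +20·0.0416667° lat → SW at lon 58.3333°, lat -35.1667°.
Cell spans 0.0833333° lon × 0.0416667° lat. Centre is SW corner plus half of each.
latitude 35.1458° S, longitude 58.3750° E.

35.1458° S, 58.3750° E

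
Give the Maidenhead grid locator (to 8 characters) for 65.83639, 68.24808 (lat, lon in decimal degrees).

MP45cu90

Offset from 180°W / 90°S: lon 248.24808°, lat 155.83639°.
Field (20°×10°, letters A–R): lon ⌊248.24808/20⌋ = 12 → M; lat ⌊155.83639/10⌋ = 15 → P.
Square (2°×1°, digits 0–9): lon ⌊8.24808/2⌋ = 4; lat ⌊5.83639/1⌋ = 5.
Subsquare (5′×2.5′, letters a–x): lon ⌊0.24808/0.0833333⌋ = 2 → c; lat ⌊0.83639/0.0416667⌋ = 20 → u.
Extended square (30″×15″, digits 0–9): lon ⌊0.08141/0.00833333⌋ = 9; lat ⌊0.00306/0.00416667⌋ = 0.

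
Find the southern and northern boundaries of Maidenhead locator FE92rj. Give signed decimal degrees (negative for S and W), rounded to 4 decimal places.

-47.6250, -47.5833

Field F=5, E=4: +5·20° lon, +4·10° lat → SW at lon -80°, lat -50°.
Square 9, 2: +9·2° lon, +2·1° lat → SW at lon -62°, lat -48°.
Subsquare r=17, j=9: +17·0.0833333° lon, +9·0.0416667° lat → SW at lon -60.5833°, lat -47.625°.
Cell spans 0.0833333° lon × 0.0416667° lat.
south -47.6250, north -47.5833.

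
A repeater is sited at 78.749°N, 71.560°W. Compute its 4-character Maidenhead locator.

FQ48

Offset from 180°W / 90°S: lon 108.44°, lat 168.75°.
Field: 108.44/20 → 5 → F, 168.75/10 → 16 → Q; chars FQ.
Square: 8.44/2 → 4, 8.75/1 → 8; chars 48.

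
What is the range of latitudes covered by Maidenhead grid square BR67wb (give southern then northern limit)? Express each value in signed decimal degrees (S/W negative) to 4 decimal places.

Field B=1, R=17: +1·20° lon, +17·10° lat → SW at lon -160°, lat 80°.
Square 6, 7: +6·2° lon, +7·1° lat → SW at lon -148°, lat 87°.
Subsquare w=22, b=1: +22·0.0833333° lon, +1·0.0416667° lat → SW at lon -146.167°, lat 87.0417°.
Cell spans 0.0833333° lon × 0.0416667° lat.
south 87.0417, north 87.0833.

87.0417, 87.0833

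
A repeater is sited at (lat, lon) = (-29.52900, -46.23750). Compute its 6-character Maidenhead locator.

Shift to the Maidenhead origin (180°W, 90°S): lon 133.7625, lat 60.4710.
Field: lon ⌊133.7625/20⌋ = 6 → G; lat ⌊60.4710/10⌋ = 6 → G.
Square: lon ⌊13.7625/2⌋ = 6; lat ⌊0.4710/1⌋ = 0.
Subsquare: lon ⌊1.7625/0.0833333⌋ = 21 → v; lat ⌊0.4710/0.0416667⌋ = 11 → l.

GG60vl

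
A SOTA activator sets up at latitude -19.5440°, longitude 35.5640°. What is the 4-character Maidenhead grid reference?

Add 180° to longitude and 90° to latitude: 215.56, 70.46.
Field: 215.56/20 → 10 → K, 70.46/10 → 7 → H; chars KH.
Square: 15.56/2 → 7, 0.46/1 → 0; chars 70.

KH70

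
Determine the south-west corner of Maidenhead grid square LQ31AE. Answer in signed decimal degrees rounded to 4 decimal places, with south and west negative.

Field L=11, Q=16: +11·20° lon, +16·10° lat → SW at lon 40°, lat 70°.
Square 3, 1: +3·2° lon, +1·1° lat → SW at lon 46°, lat 71°.
Subsquare a=0, e=4: +0·0.0833333° lon, +4·0.0416667° lat → SW at lon 46°, lat 71.1667°.
latitude 71.1667, longitude 46.0000.

71.1667, 46.0000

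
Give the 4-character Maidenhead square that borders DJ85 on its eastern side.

DJ95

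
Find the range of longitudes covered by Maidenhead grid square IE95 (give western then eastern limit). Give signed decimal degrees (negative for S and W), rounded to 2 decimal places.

Field I=8, E=4: +8·20° lon, +4·10° lat → SW at lon -20°, lat -50°.
Square 9, 5: +9·2° lon, +5·1° lat → SW at lon -2°, lat -45°.
Cell spans 2° lon × 1° lat.
west -2.00, east 0.00.

-2.00, 0.00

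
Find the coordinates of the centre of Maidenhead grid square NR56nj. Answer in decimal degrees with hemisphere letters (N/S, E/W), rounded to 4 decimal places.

Field N=13, R=17: +13·20° lon, +17·10° lat → SW at lon 80°, lat 80°.
Square 5, 6: +5·2° lon, +6·1° lat → SW at lon 90°, lat 86°.
Subsquare n=13, j=9: +13·0.0833333° lon, +9·0.0416667° lat → SW at lon 91.0833°, lat 86.375°.
Cell spans 0.0833333° lon × 0.0416667° lat. Centre is SW corner plus half of each.
latitude 86.3958° N, longitude 91.1250° E.

86.3958° N, 91.1250° E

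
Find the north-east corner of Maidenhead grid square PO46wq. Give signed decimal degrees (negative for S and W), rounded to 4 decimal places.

56.7083, 129.9167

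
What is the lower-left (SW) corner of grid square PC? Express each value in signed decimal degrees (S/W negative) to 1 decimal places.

Field P=15, C=2: +15·20° lon, +2·10° lat → SW at lon 120°, lat -70°.
latitude -70.0, longitude 120.0.

-70.0, 120.0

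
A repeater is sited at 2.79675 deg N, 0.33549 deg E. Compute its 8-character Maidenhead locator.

JJ02et01

Offset from 180°W / 90°S: lon 180.33549°, lat 92.79675°.
Field (20°×10°, letters A–R): lon ⌊180.33549/20⌋ = 9 → J; lat ⌊92.79675/10⌋ = 9 → J.
Square (2°×1°, digits 0–9): lon ⌊0.33549/2⌋ = 0; lat ⌊2.79675/1⌋ = 2.
Subsquare (5′×2.5′, letters a–x): lon ⌊0.33549/0.0833333⌋ = 4 → e; lat ⌊0.79675/0.0416667⌋ = 19 → t.
Extended square (30″×15″, digits 0–9): lon ⌊0.00216/0.00833333⌋ = 0; lat ⌊0.00508/0.00416667⌋ = 1.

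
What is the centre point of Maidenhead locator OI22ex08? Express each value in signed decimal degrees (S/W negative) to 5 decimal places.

-7.00625, 104.33750

Field O=14, I=8: +14·20° lon, +8·10° lat → SW at lon 100°, lat -10°.
Square 2, 2: +2·2° lon, +2·1° lat → SW at lon 104°, lat -8°.
Subsquare e=4, x=23: +4·0.0833333° lon, +23·0.0416667° lat → SW at lon 104.333°, lat -7.04167°.
Extended square 0, 8: +0·0.00833333° lon, +8·0.00416667° lat → SW at lon 104.333°, lat -7.00833°.
Cell spans 0.00833333° lon × 0.00416667° lat. Centre is SW corner plus half of each.
latitude -7.00625, longitude 104.33750.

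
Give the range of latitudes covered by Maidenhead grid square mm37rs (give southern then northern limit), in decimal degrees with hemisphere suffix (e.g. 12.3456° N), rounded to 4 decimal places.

37.7500° N, 37.7917° N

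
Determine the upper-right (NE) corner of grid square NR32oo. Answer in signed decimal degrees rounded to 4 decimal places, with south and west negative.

82.6250, 87.2500

Field N=13, R=17: +13·20° lon, +17·10° lat → SW at lon 80°, lat 80°.
Square 3, 2: +3·2° lon, +2·1° lat → SW at lon 86°, lat 82°.
Subsquare o=14, o=14: +14·0.0833333° lon, +14·0.0416667° lat → SW at lon 87.1667°, lat 82.5833°.
Cell spans 0.0833333° lon × 0.0416667° lat. NE corner is SW corner plus one full cell.
latitude 82.6250, longitude 87.2500.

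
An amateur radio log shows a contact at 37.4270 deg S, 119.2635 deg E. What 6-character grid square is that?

OF92pn

Offset from 180°W / 90°S: lon 299.2635°, lat 52.5730°.
Field (20°×10°, letters A–R): 299.2635/20 → 14 → O, 52.5730/10 → 5 → F; chars OF.
Square (2°×1°, digits 0–9): 19.2635/2 → 9, 2.5730/1 → 2; chars 92.
Subsquare (5′×2.5′, letters a–x): 1.2635/0.0833333 → 15 → p, 0.5730/0.0416667 → 13 → n; chars pn.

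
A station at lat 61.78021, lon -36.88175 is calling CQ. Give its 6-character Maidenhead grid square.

HP11ns

Add 180° to longitude and 90° to latitude: 143.1182, 151.7802.
Field (20°×10°, letters A–R): lon ⌊143.1182/20⌋ = 7 → H; lat ⌊151.7802/10⌋ = 15 → P.
Square (2°×1°, digits 0–9): lon ⌊3.1182/2⌋ = 1; lat ⌊1.7802/1⌋ = 1.
Subsquare (5′×2.5′, letters a–x): lon ⌊1.1182/0.0833333⌋ = 13 → n; lat ⌊0.7802/0.0416667⌋ = 18 → s.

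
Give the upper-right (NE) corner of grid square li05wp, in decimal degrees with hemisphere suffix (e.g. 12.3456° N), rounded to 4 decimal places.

Field L=11, I=8: +11·20° lon, +8·10° lat → SW at lon 40°, lat -10°.
Square 0, 5: +0·2° lon, +5·1° lat → SW at lon 40°, lat -5°.
Subsquare w=22, p=15: +22·0.0833333° lon, +15·0.0416667° lat → SW at lon 41.8333°, lat -4.375°.
Cell spans 0.0833333° lon × 0.0416667° lat. NE corner is SW corner plus one full cell.
latitude 4.3333° S, longitude 41.9167° E.

4.3333° S, 41.9167° E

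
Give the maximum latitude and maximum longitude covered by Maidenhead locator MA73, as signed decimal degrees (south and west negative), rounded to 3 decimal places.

-86.000, 76.000

Field M=12, A=0: +12·20° lon, +0·10° lat → SW at lon 60°, lat -90°.
Square 7, 3: +7·2° lon, +3·1° lat → SW at lon 74°, lat -87°.
Cell spans 2° lon × 1° lat. NE corner is SW corner plus one full cell.
latitude -86.000, longitude 76.000.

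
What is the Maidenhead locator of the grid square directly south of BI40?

Latitude square 0; −1 → -1, wraps to 9, carry into field.
Latitude field I = 8; −1 → 7 = H.
The longitude characters are unchanged.

BH49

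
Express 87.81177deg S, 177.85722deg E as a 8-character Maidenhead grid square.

RA82we25

Shift to the Maidenhead origin (180°W, 90°S): lon 357.85722, lat 2.18823.
Field: 357.85722/20 → 17 → R, 2.18823/10 → 0 → A; chars RA.
Square: 17.85722/2 → 8, 2.18823/1 → 2; chars 82.
Subsquare: 1.85722/0.0833333 → 22 → w, 0.18823/0.0416667 → 4 → e; chars we.
Extended square: 0.02389/0.00833333 → 2, 0.02156/0.00416667 → 5; chars 25.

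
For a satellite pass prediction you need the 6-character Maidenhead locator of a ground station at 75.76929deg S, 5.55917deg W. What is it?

Offset from 180°W / 90°S: lon 174.4408°, lat 14.2307°.
Field: lon ⌊174.4408/20⌋ = 8 → I; lat ⌊14.2307/10⌋ = 1 → B.
Square: lon ⌊14.4408/2⌋ = 7; lat ⌊4.2307/1⌋ = 4.
Subsquare: lon ⌊0.4408/0.0833333⌋ = 5 → f; lat ⌊0.2307/0.0416667⌋ = 5 → f.

IB74ff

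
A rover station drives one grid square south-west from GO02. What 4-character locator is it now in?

FO91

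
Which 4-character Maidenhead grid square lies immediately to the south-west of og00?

Longitude square 0; −1 → -1, wraps to 9, carry into field.
Longitude field O = 14; −1 → 13 = N.
Latitude square 0; −1 → -1, wraps to 9, carry into field.
Latitude field G = 6; −1 → 5 = F.

NF99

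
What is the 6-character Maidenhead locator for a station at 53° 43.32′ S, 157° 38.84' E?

Offset from 180°W / 90°S: lon 337.6473°, lat 36.2780°.
Field (20°×10°, letters A–R): 337.6473/20 → 16 → Q, 36.2780/10 → 3 → D; chars QD.
Square (2°×1°, digits 0–9): 17.6473/2 → 8, 6.2780/1 → 6; chars 86.
Subsquare (5′×2.5′, letters a–x): 1.6473/0.0833333 → 19 → t, 0.2780/0.0416667 → 6 → g; chars tg.

QD86tg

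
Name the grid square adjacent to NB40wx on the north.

Latitude subsquare x = 23; +1 → 24, wraps to 0 = a, carry into square.
Latitude square 0; +1 → 1.
The longitude characters are unchanged.

NB41wa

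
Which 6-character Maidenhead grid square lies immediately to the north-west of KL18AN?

Longitude subsquare a = 0; −1 → -1, wraps to 23 = x, carry into square.
Longitude square 1; −1 → 0.
Latitude subsquare n = 13; +1 → 14 = o.

KL08xo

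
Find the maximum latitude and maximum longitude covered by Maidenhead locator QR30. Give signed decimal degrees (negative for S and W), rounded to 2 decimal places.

Field Q=16, R=17: +16·20° lon, +17·10° lat → SW at lon 140°, lat 80°.
Square 3, 0: +3·2° lon, +0·1° lat → SW at lon 146°, lat 80°.
Cell spans 2° lon × 1° lat. NE corner is SW corner plus one full cell.
latitude 81.00, longitude 148.00.

81.00, 148.00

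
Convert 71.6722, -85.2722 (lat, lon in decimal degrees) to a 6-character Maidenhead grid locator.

Offset from 180°W / 90°S: lon 94.7278°, lat 161.6722°.
Field (20°×10°, letters A–R): lon ⌊94.7278/20⌋ = 4 → E; lat ⌊161.6722/10⌋ = 16 → Q.
Square (2°×1°, digits 0–9): lon ⌊14.7278/2⌋ = 7; lat ⌊1.6722/1⌋ = 1.
Subsquare (5′×2.5′, letters a–x): lon ⌊0.7278/0.0833333⌋ = 8 → i; lat ⌊0.6722/0.0416667⌋ = 16 → q.

EQ71iq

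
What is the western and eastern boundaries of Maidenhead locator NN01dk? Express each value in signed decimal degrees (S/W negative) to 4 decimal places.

80.2500, 80.3333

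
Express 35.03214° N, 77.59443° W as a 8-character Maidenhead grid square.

FM15ea87

Add 180° to longitude and 90° to latitude: 102.40557, 125.03214.
Field: 102.40557/20 → 5 → F, 125.03214/10 → 12 → M; chars FM.
Square: 2.40557/2 → 1, 5.03214/1 → 5; chars 15.
Subsquare: 0.40557/0.0833333 → 4 → e, 0.03214/0.0416667 → 0 → a; chars ea.
Extended square: 0.07224/0.00833333 → 8, 0.03214/0.00416667 → 7; chars 87.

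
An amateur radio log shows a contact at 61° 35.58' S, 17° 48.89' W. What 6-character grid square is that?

Offset from 180°W / 90°S: lon 162.1852°, lat 28.4070°.
Field: 162.1852/20 → 8 → I, 28.4070/10 → 2 → C; chars IC.
Square: 2.1852/2 → 1, 8.4070/1 → 8; chars 18.
Subsquare: 0.1852/0.0833333 → 2 → c, 0.4070/0.0416667 → 9 → j; chars cj.

IC18cj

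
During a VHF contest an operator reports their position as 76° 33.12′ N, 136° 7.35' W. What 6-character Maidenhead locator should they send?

CQ16wn

Shift to the Maidenhead origin (180°W, 90°S): lon 43.8775, lat 166.5520.
Field (20°×10°, letters A–R): lon ⌊43.8775/20⌋ = 2 → C; lat ⌊166.5520/10⌋ = 16 → Q.
Square (2°×1°, digits 0–9): lon ⌊3.8775/2⌋ = 1; lat ⌊6.5520/1⌋ = 6.
Subsquare (5′×2.5′, letters a–x): lon ⌊1.8775/0.0833333⌋ = 22 → w; lat ⌊0.5520/0.0416667⌋ = 13 → n.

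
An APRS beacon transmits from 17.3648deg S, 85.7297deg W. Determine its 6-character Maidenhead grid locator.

EH72dp

Offset from 180°W / 90°S: lon 94.2703°, lat 72.6352°.
Field: lon ⌊94.2703/20⌋ = 4 → E; lat ⌊72.6352/10⌋ = 7 → H.
Square: lon ⌊14.2703/2⌋ = 7; lat ⌊2.6352/1⌋ = 2.
Subsquare: lon ⌊0.2703/0.0833333⌋ = 3 → d; lat ⌊0.6352/0.0416667⌋ = 15 → p.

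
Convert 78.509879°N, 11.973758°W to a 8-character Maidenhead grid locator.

Add 180° to longitude and 90° to latitude: 168.02624, 168.50988.
Field: 168.02624/20 → 8 → I, 168.50988/10 → 16 → Q; chars IQ.
Square: 8.02624/2 → 4, 8.50988/1 → 8; chars 48.
Subsquare: 0.02624/0.0833333 → 0 → a, 0.50988/0.0416667 → 12 → m; chars am.
Extended square: 0.02624/0.00833333 → 3, 0.00988/0.00416667 → 2; chars 32.

IQ48am32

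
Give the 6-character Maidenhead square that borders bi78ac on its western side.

BI68xc

Longitude subsquare a = 0; −1 → -1, wraps to 23 = x, carry into square.
Longitude square 7; −1 → 6.
The latitude characters are unchanged.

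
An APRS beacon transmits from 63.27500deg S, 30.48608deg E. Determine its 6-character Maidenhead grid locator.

Add 180° to longitude and 90° to latitude: 210.4861, 26.7250.
Field: lon ⌊210.4861/20⌋ = 10 → K; lat ⌊26.7250/10⌋ = 2 → C.
Square: lon ⌊10.4861/2⌋ = 5; lat ⌊6.7250/1⌋ = 6.
Subsquare: lon ⌊0.4861/0.0833333⌋ = 5 → f; lat ⌊0.7250/0.0416667⌋ = 17 → r.

KC56fr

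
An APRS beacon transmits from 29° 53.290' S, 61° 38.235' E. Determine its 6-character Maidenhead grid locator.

MG00tc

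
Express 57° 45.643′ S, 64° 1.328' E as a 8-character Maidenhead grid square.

Offset from 180°W / 90°S: lon 244.02213°, lat 32.23928°.
Field: lon ⌊244.02213/20⌋ = 12 → M; lat ⌊32.23928/10⌋ = 3 → D.
Square: lon ⌊4.02213/2⌋ = 2; lat ⌊2.23928/1⌋ = 2.
Subsquare: lon ⌊0.02213/0.0833333⌋ = 0 → a; lat ⌊0.23928/0.0416667⌋ = 5 → f.
Extended square: lon ⌊0.02213/0.00833333⌋ = 2; lat ⌊0.03095/0.00416667⌋ = 7.

MD22af27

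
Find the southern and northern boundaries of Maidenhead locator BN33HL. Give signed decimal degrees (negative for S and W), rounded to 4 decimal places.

Field B=1, N=13: +1·20° lon, +13·10° lat → SW at lon -160°, lat 40°.
Square 3, 3: +3·2° lon, +3·1° lat → SW at lon -154°, lat 43°.
Subsquare h=7, l=11: +7·0.0833333° lon, +11·0.0416667° lat → SW at lon -153.417°, lat 43.4583°.
Cell spans 0.0833333° lon × 0.0416667° lat.
south 43.4583, north 43.5000.

43.4583, 43.5000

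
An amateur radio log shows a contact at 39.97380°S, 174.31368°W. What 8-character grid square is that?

AF20ua26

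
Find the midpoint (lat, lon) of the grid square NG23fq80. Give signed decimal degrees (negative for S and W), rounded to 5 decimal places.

Field N=13, G=6: +13·20° lon, +6·10° lat → SW at lon 80°, lat -30°.
Square 2, 3: +2·2° lon, +3·1° lat → SW at lon 84°, lat -27°.
Subsquare f=5, q=16: +5·0.0833333° lon, +16·0.0416667° lat → SW at lon 84.4167°, lat -26.3333°.
Extended square 8, 0: +8·0.00833333° lon, +0·0.00416667° lat → SW at lon 84.4833°, lat -26.3333°.
Cell spans 0.00833333° lon × 0.00416667° lat. Centre is SW corner plus half of each.
latitude -26.33125, longitude 84.48750.

-26.33125, 84.48750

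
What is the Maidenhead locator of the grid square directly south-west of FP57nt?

Longitude subsquare n = 13; −1 → 12 = m.
Latitude subsquare t = 19; −1 → 18 = s.

FP57ms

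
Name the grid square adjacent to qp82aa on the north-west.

Longitude subsquare a = 0; −1 → -1, wraps to 23 = x, carry into square.
Longitude square 8; −1 → 7.
Latitude subsquare a = 0; +1 → 1 = b.

QP72xb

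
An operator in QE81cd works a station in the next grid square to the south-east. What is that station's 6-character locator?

QE81dc

Longitude subsquare c = 2; +1 → 3 = d.
Latitude subsquare d = 3; −1 → 2 = c.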